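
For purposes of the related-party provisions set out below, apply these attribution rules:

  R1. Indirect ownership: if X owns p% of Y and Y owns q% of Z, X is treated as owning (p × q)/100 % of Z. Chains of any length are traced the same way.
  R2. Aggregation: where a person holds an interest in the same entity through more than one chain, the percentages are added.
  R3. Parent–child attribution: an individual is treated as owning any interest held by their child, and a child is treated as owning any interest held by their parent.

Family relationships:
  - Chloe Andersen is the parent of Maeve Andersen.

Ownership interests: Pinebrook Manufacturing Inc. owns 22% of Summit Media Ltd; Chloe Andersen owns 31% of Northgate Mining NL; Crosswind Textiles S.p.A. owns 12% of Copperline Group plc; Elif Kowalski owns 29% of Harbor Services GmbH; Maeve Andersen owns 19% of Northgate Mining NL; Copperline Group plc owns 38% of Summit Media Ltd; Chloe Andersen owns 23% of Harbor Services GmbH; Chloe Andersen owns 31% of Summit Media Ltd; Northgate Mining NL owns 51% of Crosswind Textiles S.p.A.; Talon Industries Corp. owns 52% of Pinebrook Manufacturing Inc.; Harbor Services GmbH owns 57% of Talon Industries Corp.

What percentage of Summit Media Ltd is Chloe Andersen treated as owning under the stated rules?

By parent–child attribution (R3), Chloe Andersen is treated as also owning Maeve Andersen's interest in Northgate Mining NL, giving 31% + 19% = 50%.
Chain via Northgate Mining NL → Crosswind Textiles S.p.A. → Copperline Group plc (R1): 50% × 51% × 12% × 38% = 1.1628% of Summit Media Ltd.
Chain via Harbor Services GmbH → Talon Industries Corp. → Pinebrook Manufacturing Inc. (R1): 23% × 57% × 52% × 22% = 1.499784% of Summit Media Ltd.
Direct interest in Summit Media Ltd: 31%.
Aggregating (R2): 1.1628% + 1.499784% + 31% = 33.662584%.

33.662584%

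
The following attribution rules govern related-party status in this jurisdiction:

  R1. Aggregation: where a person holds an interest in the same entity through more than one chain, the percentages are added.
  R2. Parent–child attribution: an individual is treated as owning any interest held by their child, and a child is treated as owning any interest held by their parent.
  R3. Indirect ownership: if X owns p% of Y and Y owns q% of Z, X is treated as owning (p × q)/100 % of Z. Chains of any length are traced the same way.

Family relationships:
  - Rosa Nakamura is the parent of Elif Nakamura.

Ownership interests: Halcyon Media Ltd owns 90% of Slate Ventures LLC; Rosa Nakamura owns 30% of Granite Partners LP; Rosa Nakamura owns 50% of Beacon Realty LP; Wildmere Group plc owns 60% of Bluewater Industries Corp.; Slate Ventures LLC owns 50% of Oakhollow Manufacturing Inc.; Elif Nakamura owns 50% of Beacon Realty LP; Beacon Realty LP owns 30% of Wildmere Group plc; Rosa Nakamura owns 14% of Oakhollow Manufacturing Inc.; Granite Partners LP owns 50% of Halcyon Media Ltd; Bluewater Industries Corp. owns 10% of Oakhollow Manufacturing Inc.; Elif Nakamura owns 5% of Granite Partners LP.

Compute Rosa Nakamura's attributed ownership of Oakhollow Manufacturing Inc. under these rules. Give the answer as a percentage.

23.675%

By parent–child attribution (R2), Rosa Nakamura is treated as also owning Elif Nakamura's interest in Granite Partners LP, giving 30% + 5% = 35%.
By parent–child attribution (R2), Rosa Nakamura is treated as also owning Elif Nakamura's interest in Beacon Realty LP, giving 50% + 50% = 100%.
Chain via Granite Partners LP → Halcyon Media Ltd → Slate Ventures LLC (R3): 35% × 50% × 90% × 50% = 7.875% of Oakhollow Manufacturing Inc.
Chain via Beacon Realty LP → Wildmere Group plc → Bluewater Industries Corp. (R3): 100% × 30% × 60% × 10% = 1.8% of Oakhollow Manufacturing Inc.
Direct interest in Oakhollow Manufacturing Inc: 14%.
Aggregating (R1): 7.875% + 1.8% + 14% = 23.675%.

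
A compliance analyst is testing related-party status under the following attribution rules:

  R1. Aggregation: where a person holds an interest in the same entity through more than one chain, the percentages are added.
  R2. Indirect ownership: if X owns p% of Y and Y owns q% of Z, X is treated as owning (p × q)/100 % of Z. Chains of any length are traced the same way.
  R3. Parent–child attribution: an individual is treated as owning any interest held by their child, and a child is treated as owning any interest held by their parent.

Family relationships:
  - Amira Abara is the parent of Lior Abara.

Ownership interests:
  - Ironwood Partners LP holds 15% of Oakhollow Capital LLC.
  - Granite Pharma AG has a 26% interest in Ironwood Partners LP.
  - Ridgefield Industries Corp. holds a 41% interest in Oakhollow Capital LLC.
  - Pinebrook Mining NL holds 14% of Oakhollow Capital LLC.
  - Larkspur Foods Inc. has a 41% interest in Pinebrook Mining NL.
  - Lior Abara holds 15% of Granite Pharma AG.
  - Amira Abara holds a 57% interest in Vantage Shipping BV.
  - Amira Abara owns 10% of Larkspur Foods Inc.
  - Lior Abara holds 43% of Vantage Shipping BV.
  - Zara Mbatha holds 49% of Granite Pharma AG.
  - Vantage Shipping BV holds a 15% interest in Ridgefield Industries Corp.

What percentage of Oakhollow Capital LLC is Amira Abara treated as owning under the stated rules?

7.309%

By parent–child attribution (R3), Amira Abara is treated as also owning Lior Abara's interest in Vantage Shipping BV, giving 57% + 43% = 100%.
By parent–child attribution (R3), Amira Abara is treated as owning Lior Abara's 15% interest in Granite Pharma AG.
Chain via Vantage Shipping BV → Ridgefield Industries Corp. (R2): 100% × 15% × 41% = 6.15% of Oakhollow Capital LLC.
Chain via Larkspur Foods Inc. → Pinebrook Mining NL (R2): 10% × 41% × 14% = 0.574% of Oakhollow Capital LLC.
Chain via Granite Pharma AG → Ironwood Partners LP (R2): 15% × 26% × 15% = 0.585% of Oakhollow Capital LLC.
Aggregating (R1): 6.15% + 0.574% + 0.585% = 7.309%.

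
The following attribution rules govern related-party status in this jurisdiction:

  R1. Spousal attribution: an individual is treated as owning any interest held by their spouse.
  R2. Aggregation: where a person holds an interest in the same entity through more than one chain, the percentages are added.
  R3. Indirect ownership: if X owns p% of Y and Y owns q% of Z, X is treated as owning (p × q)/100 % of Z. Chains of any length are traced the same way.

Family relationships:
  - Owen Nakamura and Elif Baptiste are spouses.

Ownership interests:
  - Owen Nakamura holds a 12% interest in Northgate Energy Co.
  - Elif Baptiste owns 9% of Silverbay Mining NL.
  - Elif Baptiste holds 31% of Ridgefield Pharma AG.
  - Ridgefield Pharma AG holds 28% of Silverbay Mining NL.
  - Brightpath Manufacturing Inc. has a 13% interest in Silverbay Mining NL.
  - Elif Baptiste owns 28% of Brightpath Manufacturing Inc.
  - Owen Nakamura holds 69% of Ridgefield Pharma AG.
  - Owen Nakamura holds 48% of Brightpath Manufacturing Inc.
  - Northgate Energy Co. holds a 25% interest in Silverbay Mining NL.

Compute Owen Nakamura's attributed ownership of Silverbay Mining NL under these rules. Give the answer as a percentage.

49.88%

By spousal attribution (R1), Owen Nakamura is treated as also owning Elif Baptiste's interest in Ridgefield Pharma AG, giving 69% + 31% = 100%.
By spousal attribution (R1), Owen Nakamura is treated as also owning Elif Baptiste's interest in Brightpath Manufacturing Inc, giving 48% + 28% = 76%.
By spousal attribution (R1), Owen Nakamura is treated as owning Elif Baptiste's 9% interest in Silverbay Mining NL.
Chain via Northgate Energy Co. (R3): 12% × 25% = 3% of Silverbay Mining NL.
Chain via Ridgefield Pharma AG (R3): 100% × 28% = 28% of Silverbay Mining NL.
Chain via Brightpath Manufacturing Inc. (R3): 76% × 13% = 9.88% of Silverbay Mining NL.
Direct interest in Silverbay Mining NL: 9%.
Aggregating (R2): 3% + 28% + 9.88% + 9% = 49.88%.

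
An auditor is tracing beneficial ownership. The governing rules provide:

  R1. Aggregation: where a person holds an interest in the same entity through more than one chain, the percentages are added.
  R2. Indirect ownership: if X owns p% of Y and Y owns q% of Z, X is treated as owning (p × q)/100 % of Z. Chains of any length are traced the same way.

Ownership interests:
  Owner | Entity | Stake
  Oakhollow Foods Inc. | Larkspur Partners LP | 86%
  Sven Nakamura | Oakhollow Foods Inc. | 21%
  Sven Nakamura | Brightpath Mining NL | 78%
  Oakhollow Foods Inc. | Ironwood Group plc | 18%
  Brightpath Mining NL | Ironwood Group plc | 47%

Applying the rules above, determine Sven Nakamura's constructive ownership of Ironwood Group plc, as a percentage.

Chain via Brightpath Mining NL (R2): 78% × 47% = 36.66% of Ironwood Group plc.
Chain via Oakhollow Foods Inc. (R2): 21% × 18% = 3.78% of Ironwood Group plc.
Aggregating (R1): 36.66% + 3.78% = 40.44%.

40.44%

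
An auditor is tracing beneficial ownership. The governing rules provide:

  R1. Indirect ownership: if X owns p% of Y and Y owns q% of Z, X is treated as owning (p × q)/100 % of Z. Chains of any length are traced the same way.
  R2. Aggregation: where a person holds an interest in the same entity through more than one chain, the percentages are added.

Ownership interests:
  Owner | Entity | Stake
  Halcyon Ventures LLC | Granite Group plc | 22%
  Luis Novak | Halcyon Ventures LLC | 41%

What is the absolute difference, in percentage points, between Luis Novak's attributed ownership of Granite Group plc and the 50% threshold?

Chain via Halcyon Ventures LLC (R1): 41% × 22% = 9.02% of Granite Group plc.
9.02% falls short of the 50% threshold by 40.98 percentage points.

40.98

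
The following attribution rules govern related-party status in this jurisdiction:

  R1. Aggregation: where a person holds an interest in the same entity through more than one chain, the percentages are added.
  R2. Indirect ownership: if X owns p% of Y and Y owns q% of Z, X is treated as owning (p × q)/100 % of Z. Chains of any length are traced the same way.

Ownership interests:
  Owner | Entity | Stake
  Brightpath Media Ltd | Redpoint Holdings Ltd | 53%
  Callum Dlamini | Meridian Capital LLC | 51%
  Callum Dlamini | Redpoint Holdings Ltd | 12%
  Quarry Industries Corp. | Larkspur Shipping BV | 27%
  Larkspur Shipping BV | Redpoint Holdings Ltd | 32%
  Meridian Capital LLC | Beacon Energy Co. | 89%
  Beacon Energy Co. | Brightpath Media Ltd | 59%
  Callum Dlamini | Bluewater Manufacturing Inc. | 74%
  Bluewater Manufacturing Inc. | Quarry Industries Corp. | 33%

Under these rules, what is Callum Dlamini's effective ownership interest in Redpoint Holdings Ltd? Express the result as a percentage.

Chain via Meridian Capital LLC → Beacon Energy Co. → Brightpath Media Ltd (R2): 51% × 89% × 59% × 53% = 14.193453% of Redpoint Holdings Ltd.
Chain via Bluewater Manufacturing Inc. → Quarry Industries Corp. → Larkspur Shipping BV (R2): 74% × 33% × 27% × 32% = 2.109888% of Redpoint Holdings Ltd.
Direct interest in Redpoint Holdings Ltd: 12%.
Aggregating (R1): 14.193453% + 2.109888% + 12% = 28.303341%.

28.303341%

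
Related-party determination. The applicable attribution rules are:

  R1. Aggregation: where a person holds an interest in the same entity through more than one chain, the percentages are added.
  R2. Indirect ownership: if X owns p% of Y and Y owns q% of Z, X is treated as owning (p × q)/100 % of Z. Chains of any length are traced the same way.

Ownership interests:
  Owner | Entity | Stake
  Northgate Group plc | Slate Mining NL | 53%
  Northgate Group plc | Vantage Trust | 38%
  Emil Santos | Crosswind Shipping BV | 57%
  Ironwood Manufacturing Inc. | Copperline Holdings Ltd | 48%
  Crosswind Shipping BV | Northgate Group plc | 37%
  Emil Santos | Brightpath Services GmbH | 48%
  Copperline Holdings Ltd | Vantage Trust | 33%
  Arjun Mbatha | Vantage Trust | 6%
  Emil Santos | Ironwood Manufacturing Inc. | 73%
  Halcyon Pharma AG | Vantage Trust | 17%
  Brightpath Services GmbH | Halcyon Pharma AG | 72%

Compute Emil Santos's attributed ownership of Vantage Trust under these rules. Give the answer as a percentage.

25.4526%

Chain via Crosswind Shipping BV → Northgate Group plc (R2): 57% × 37% × 38% = 8.0142% of Vantage Trust.
Chain via Brightpath Services GmbH → Halcyon Pharma AG (R2): 48% × 72% × 17% = 5.8752% of Vantage Trust.
Chain via Ironwood Manufacturing Inc. → Copperline Holdings Ltd (R2): 73% × 48% × 33% = 11.5632% of Vantage Trust.
Aggregating (R1): 8.0142% + 5.8752% + 11.5632% = 25.4526%.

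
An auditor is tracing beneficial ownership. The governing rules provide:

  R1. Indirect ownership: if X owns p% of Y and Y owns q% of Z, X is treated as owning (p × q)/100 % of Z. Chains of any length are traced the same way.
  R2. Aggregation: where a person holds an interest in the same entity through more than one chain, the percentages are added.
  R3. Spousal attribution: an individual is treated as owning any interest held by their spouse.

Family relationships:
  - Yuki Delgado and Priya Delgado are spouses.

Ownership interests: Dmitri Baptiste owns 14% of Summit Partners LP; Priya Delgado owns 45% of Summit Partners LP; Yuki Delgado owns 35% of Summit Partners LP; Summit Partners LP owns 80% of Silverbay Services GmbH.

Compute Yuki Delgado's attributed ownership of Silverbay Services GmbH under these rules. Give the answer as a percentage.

64%

By spousal attribution (R3), Yuki Delgado is treated as also owning Priya Delgado's interest in Summit Partners LP, giving 35% + 45% = 80%.
Chain via Summit Partners LP (R1): 80% × 80% = 64% of Silverbay Services GmbH.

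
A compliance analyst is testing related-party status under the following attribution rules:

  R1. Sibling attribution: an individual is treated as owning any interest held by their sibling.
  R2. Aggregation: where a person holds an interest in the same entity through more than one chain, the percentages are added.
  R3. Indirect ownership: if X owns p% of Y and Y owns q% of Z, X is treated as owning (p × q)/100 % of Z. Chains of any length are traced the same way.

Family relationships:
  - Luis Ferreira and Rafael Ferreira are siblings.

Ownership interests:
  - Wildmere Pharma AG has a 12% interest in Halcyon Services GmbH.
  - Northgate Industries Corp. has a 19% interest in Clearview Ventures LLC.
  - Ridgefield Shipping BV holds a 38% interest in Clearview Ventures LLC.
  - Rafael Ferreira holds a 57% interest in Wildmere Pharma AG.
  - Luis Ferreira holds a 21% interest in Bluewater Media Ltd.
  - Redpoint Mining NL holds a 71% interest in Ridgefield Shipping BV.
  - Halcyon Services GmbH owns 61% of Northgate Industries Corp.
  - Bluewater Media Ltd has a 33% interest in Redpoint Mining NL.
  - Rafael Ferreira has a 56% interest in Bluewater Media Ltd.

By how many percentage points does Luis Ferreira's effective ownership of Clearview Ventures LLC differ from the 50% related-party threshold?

By sibling attribution (R1), Luis Ferreira is treated as also owning Rafael Ferreira's interest in Bluewater Media Ltd, giving 21% + 56% = 77%.
By sibling attribution (R1), Luis Ferreira is treated as owning Rafael Ferreira's 57% interest in Wildmere Pharma AG.
Chain via Bluewater Media Ltd → Redpoint Mining NL → Ridgefield Shipping BV (R3): 77% × 33% × 71% × 38% = 6.855618% of Clearview Ventures LLC.
Chain via Wildmere Pharma AG → Halcyon Services GmbH → Northgate Industries Corp. (R3): 57% × 12% × 61% × 19% = 0.792756% of Clearview Ventures LLC.
Aggregating (R2): 6.855618% + 0.792756% = 7.648374%.
7.648374% falls short of the 50% threshold by 42.351626 percentage points.

42.351626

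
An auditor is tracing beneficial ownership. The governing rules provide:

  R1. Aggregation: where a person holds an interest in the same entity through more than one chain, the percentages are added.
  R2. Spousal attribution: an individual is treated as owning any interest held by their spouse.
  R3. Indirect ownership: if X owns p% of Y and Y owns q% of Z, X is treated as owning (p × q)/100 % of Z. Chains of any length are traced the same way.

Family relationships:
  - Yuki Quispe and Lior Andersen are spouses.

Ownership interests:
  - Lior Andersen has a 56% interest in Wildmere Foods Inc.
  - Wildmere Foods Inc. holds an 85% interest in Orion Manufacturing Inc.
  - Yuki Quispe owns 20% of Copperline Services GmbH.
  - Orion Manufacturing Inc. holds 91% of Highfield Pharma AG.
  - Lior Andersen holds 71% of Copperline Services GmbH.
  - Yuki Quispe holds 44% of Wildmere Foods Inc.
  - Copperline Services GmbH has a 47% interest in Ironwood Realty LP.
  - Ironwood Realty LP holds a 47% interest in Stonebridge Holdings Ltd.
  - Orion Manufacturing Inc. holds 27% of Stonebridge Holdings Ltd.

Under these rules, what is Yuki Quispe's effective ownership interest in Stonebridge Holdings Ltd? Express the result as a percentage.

By spousal attribution (R2), Yuki Quispe is treated as also owning Lior Andersen's interest in Copperline Services GmbH, giving 20% + 71% = 91%.
By spousal attribution (R2), Yuki Quispe is treated as also owning Lior Andersen's interest in Wildmere Foods Inc, giving 44% + 56% = 100%.
Chain via Copperline Services GmbH → Ironwood Realty LP (R3): 91% × 47% × 47% = 20.1019% of Stonebridge Holdings Ltd.
Chain via Wildmere Foods Inc. → Orion Manufacturing Inc. (R3): 100% × 85% × 27% = 22.95% of Stonebridge Holdings Ltd.
Aggregating (R1): 20.1019% + 22.95% = 43.0519%.

43.0519%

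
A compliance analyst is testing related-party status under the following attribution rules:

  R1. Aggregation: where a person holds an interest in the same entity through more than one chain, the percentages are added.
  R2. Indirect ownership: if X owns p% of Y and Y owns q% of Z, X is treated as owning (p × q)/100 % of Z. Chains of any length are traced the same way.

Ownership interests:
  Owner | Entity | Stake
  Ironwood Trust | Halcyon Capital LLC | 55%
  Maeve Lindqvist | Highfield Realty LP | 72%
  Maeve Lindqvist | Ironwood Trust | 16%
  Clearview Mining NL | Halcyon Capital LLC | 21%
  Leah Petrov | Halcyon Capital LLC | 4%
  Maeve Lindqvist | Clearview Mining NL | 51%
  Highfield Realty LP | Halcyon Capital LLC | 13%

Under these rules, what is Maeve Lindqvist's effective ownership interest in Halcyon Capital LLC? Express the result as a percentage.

Chain via Ironwood Trust (R2): 16% × 55% = 8.8% of Halcyon Capital LLC.
Chain via Highfield Realty LP (R2): 72% × 13% = 9.36% of Halcyon Capital LLC.
Chain via Clearview Mining NL (R2): 51% × 21% = 10.71% of Halcyon Capital LLC.
Aggregating (R1): 8.8% + 9.36% + 10.71% = 28.87%.

28.87%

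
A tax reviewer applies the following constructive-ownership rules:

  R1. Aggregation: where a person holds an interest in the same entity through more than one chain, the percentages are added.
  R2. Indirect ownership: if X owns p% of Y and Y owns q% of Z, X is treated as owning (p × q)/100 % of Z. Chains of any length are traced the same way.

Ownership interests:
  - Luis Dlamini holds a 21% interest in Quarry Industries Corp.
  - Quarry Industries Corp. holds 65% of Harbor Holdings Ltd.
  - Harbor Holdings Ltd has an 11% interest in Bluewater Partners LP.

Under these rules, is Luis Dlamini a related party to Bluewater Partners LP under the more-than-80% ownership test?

No

Chain via Quarry Industries Corp. → Harbor Holdings Ltd (R2): 21% × 65% × 11% = 1.5015% of Bluewater Partners LP.
1.5015% does not exceed the 80% threshold, so Luis is not a related party to Bluewater Partners LP.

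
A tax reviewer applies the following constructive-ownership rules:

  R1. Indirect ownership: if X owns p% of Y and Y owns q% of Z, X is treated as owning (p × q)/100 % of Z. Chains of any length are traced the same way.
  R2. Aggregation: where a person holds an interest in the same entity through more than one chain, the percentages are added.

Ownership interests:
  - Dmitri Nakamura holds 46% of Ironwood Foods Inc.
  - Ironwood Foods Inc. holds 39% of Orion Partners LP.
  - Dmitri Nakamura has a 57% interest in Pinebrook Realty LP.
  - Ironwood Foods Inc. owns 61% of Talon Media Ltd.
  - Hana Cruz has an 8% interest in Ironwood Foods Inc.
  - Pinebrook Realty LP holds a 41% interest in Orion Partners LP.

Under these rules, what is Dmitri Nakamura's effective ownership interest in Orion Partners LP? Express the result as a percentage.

Chain via Ironwood Foods Inc. (R1): 46% × 39% = 17.94% of Orion Partners LP.
Chain via Pinebrook Realty LP (R1): 57% × 41% = 23.37% of Orion Partners LP.
Aggregating (R2): 17.94% + 23.37% = 41.31%.

41.31%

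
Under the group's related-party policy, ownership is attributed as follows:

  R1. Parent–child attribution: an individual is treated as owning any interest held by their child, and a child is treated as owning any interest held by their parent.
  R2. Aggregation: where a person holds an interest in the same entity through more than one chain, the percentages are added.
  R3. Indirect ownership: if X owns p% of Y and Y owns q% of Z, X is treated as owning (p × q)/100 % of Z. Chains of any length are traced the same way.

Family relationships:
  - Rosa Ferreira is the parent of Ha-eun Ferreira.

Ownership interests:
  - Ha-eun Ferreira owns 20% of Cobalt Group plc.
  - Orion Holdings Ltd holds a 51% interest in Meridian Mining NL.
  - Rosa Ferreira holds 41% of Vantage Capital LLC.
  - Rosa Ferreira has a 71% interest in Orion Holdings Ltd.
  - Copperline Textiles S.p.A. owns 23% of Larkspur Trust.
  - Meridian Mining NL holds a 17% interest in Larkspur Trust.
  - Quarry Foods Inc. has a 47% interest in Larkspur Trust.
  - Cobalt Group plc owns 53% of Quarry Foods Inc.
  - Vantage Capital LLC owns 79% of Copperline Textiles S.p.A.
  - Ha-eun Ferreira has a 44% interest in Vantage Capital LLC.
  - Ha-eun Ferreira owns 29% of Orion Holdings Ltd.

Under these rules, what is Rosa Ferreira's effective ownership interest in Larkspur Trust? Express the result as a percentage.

By parent–child attribution (R1), Rosa Ferreira is treated as also owning Ha-eun Ferreira's interest in Vantage Capital LLC, giving 41% + 44% = 85%.
By parent–child attribution (R1), Rosa Ferreira is treated as also owning Ha-eun Ferreira's interest in Orion Holdings Ltd, giving 71% + 29% = 100%.
By parent–child attribution (R1), Rosa Ferreira is treated as owning Ha-eun Ferreira's 20% interest in Cobalt Group plc.
Chain via Vantage Capital LLC → Copperline Textiles S.p.A. (R3): 85% × 79% × 23% = 15.4445% of Larkspur Trust.
Chain via Orion Holdings Ltd → Meridian Mining NL (R3): 100% × 51% × 17% = 8.67% of Larkspur Trust.
Chain via Cobalt Group plc → Quarry Foods Inc. (R3): 20% × 53% × 47% = 4.982% of Larkspur Trust.
Aggregating (R2): 15.4445% + 8.67% + 4.982% = 29.0965%.

29.0965%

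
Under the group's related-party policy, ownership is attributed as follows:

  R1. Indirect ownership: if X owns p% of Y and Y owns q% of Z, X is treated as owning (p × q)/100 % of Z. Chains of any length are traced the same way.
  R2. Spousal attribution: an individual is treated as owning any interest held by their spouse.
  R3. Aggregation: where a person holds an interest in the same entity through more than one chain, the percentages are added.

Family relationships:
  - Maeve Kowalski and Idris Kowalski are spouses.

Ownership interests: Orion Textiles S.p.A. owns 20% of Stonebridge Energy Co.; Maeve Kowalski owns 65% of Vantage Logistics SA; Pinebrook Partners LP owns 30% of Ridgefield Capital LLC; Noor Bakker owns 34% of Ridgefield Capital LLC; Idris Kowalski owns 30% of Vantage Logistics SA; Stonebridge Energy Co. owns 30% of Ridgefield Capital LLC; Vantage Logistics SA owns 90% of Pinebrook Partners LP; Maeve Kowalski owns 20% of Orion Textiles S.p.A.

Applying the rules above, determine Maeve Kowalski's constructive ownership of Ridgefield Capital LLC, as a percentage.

26.85%

By spousal attribution (R2), Maeve Kowalski is treated as also owning Idris Kowalski's interest in Vantage Logistics SA, giving 65% + 30% = 95%.
Chain via Vantage Logistics SA → Pinebrook Partners LP (R1): 95% × 90% × 30% = 25.65% of Ridgefield Capital LLC.
Chain via Orion Textiles S.p.A. → Stonebridge Energy Co. (R1): 20% × 20% × 30% = 1.2% of Ridgefield Capital LLC.
Aggregating (R3): 25.65% + 1.2% = 26.85%.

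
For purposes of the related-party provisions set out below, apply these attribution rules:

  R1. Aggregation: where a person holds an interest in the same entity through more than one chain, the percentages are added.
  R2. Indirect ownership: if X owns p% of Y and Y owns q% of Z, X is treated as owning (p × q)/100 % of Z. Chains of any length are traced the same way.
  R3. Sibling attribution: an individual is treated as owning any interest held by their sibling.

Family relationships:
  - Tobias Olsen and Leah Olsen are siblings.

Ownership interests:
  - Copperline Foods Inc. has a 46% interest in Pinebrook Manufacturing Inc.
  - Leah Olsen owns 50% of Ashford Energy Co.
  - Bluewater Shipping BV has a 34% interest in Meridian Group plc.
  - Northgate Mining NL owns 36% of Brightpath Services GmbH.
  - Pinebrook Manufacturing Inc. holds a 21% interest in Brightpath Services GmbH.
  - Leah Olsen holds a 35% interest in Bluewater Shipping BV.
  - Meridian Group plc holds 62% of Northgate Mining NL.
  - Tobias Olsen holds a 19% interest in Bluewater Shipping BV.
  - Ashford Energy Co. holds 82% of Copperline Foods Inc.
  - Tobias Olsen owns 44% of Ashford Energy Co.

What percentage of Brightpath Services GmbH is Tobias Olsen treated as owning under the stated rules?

By sibling attribution (R3), Tobias Olsen is treated as also owning Leah Olsen's interest in Bluewater Shipping BV, giving 19% + 35% = 54%.
By sibling attribution (R3), Tobias Olsen is treated as also owning Leah Olsen's interest in Ashford Energy Co, giving 44% + 50% = 94%.
Chain via Bluewater Shipping BV → Meridian Group plc → Northgate Mining NL (R2): 54% × 34% × 62% × 36% = 4.097952% of Brightpath Services GmbH.
Chain via Ashford Energy Co. → Copperline Foods Inc. → Pinebrook Manufacturing Inc. (R2): 94% × 82% × 46% × 21% = 7.445928% of Brightpath Services GmbH.
Aggregating (R1): 4.097952% + 7.445928% = 11.54388%.

11.54388%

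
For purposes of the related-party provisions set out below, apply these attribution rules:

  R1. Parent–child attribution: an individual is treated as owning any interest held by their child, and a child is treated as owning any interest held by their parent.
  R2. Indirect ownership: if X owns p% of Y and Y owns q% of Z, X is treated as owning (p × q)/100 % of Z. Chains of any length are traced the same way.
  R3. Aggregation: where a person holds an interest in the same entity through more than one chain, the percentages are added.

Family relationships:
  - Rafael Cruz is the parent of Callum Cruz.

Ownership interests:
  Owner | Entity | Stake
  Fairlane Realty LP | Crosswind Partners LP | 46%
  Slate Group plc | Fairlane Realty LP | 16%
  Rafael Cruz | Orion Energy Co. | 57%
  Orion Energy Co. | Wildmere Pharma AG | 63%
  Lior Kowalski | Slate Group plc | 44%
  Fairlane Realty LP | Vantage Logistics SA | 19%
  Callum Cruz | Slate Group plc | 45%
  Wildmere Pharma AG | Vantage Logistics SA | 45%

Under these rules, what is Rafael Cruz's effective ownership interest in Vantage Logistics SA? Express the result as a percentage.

By parent–child attribution (R1), Rafael Cruz is treated as owning Callum Cruz's 45% interest in Slate Group plc.
Chain via Orion Energy Co. → Wildmere Pharma AG (R2): 57% × 63% × 45% = 16.1595% of Vantage Logistics SA.
Chain via Slate Group plc → Fairlane Realty LP (R2): 45% × 16% × 19% = 1.368% of Vantage Logistics SA.
Aggregating (R3): 16.1595% + 1.368% = 17.5275%.

17.5275%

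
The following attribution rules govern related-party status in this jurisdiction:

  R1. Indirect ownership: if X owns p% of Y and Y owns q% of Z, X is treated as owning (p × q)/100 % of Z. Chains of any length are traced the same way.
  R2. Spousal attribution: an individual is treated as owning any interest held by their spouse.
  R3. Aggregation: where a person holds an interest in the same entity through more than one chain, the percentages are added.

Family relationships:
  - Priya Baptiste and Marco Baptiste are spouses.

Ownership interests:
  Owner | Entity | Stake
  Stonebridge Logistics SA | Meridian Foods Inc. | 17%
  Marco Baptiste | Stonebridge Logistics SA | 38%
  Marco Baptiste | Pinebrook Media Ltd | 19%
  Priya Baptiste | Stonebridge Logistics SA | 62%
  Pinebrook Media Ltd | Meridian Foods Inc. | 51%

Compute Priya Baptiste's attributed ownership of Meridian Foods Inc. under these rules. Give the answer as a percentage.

26.69%

By spousal attribution (R2), Priya Baptiste is treated as also owning Marco Baptiste's interest in Stonebridge Logistics SA, giving 62% + 38% = 100%.
By spousal attribution (R2), Priya Baptiste is treated as owning Marco Baptiste's 19% interest in Pinebrook Media Ltd.
Chain via Stonebridge Logistics SA (R1): 100% × 17% = 17% of Meridian Foods Inc.
Chain via Pinebrook Media Ltd (R1): 19% × 51% = 9.69% of Meridian Foods Inc.
Aggregating (R3): 17% + 9.69% = 26.69%.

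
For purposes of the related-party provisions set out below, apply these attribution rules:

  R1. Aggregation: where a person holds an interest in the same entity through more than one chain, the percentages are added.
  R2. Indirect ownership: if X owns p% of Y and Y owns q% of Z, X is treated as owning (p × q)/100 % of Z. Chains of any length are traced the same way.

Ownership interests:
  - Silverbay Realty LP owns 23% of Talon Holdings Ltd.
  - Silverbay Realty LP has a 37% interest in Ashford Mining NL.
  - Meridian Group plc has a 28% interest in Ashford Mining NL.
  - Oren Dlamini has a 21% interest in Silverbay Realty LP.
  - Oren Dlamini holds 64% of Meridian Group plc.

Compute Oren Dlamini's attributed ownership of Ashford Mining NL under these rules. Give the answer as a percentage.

Chain via Meridian Group plc (R2): 64% × 28% = 17.92% of Ashford Mining NL.
Chain via Silverbay Realty LP (R2): 21% × 37% = 7.77% of Ashford Mining NL.
Aggregating (R1): 17.92% + 7.77% = 25.69%.

25.69%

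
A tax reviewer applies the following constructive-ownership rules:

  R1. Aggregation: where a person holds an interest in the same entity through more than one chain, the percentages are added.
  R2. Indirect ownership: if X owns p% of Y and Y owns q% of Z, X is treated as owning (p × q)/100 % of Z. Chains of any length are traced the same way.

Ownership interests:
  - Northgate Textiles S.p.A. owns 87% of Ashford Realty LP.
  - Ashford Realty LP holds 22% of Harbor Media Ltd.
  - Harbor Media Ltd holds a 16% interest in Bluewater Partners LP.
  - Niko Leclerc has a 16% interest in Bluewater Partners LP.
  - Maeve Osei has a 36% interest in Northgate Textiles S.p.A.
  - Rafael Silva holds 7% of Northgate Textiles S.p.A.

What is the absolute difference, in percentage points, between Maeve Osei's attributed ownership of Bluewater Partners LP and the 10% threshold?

Chain via Northgate Textiles S.p.A. → Ashford Realty LP → Harbor Media Ltd (R2): 36% × 87% × 22% × 16% = 1.102464% of Bluewater Partners LP.
1.102464% falls short of the 10% threshold by 8.897536 percentage points.

8.897536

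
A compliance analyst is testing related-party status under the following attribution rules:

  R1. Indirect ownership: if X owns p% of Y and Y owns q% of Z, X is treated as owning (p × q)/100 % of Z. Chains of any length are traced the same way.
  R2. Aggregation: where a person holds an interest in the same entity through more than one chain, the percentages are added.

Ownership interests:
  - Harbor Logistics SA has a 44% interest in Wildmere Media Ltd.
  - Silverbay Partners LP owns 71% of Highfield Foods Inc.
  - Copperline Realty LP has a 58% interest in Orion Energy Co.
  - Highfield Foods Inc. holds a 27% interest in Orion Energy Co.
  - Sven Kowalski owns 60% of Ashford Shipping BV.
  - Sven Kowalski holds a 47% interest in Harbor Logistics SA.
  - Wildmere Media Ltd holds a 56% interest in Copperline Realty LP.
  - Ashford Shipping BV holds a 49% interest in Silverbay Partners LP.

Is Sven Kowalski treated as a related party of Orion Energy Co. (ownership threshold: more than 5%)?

Chain via Harbor Logistics SA → Wildmere Media Ltd → Copperline Realty LP (R1): 47% × 44% × 56% × 58% = 6.716864% of Orion Energy Co.
Chain via Ashford Shipping BV → Silverbay Partners LP → Highfield Foods Inc. (R1): 60% × 49% × 71% × 27% = 5.63598% of Orion Energy Co.
Aggregating (R2): 6.716864% + 5.63598% = 12.352844%.
12.352844% exceeds the 5% threshold, so Sven is a related party to Orion Energy Co.

Yes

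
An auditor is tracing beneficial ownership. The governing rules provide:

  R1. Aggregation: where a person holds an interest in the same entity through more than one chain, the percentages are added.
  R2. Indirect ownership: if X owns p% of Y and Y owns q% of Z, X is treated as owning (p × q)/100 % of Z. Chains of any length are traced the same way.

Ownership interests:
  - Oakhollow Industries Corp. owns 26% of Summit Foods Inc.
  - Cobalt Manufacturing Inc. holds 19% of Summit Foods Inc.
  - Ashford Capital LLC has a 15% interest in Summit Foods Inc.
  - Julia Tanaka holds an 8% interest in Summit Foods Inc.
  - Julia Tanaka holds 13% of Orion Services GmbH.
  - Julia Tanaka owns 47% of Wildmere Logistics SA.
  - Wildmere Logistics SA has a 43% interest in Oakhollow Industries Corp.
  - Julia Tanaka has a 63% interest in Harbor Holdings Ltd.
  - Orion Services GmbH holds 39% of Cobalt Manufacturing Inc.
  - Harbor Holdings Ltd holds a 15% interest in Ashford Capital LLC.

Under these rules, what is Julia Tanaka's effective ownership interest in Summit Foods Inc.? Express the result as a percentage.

15.6354%

Chain via Wildmere Logistics SA → Oakhollow Industries Corp. (R2): 47% × 43% × 26% = 5.2546% of Summit Foods Inc.
Chain via Harbor Holdings Ltd → Ashford Capital LLC (R2): 63% × 15% × 15% = 1.4175% of Summit Foods Inc.
Chain via Orion Services GmbH → Cobalt Manufacturing Inc. (R2): 13% × 39% × 19% = 0.9633% of Summit Foods Inc.
Direct interest in Summit Foods Inc: 8%.
Aggregating (R1): 5.2546% + 1.4175% + 0.9633% + 8% = 15.6354%.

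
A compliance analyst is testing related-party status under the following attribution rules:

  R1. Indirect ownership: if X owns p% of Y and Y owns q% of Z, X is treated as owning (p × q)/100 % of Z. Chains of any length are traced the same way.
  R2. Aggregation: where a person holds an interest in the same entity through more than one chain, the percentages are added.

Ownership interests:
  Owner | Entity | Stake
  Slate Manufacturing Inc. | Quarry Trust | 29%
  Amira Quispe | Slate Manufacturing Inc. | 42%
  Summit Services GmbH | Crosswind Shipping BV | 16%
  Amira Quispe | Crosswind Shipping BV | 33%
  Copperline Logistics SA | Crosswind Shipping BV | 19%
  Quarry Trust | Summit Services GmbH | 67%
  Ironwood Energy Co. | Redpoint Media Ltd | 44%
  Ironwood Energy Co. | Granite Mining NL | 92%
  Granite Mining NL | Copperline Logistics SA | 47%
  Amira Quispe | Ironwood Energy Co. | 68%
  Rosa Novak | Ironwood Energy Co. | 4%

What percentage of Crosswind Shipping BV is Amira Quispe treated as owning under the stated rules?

39.892304%

Chain via Slate Manufacturing Inc. → Quarry Trust → Summit Services GmbH (R1): 42% × 29% × 67% × 16% = 1.305696% of Crosswind Shipping BV.
Chain via Ironwood Energy Co. → Granite Mining NL → Copperline Logistics SA (R1): 68% × 92% × 47% × 19% = 5.586608% of Crosswind Shipping BV.
Direct interest in Crosswind Shipping BV: 33%.
Aggregating (R2): 1.305696% + 5.586608% + 33% = 39.892304%.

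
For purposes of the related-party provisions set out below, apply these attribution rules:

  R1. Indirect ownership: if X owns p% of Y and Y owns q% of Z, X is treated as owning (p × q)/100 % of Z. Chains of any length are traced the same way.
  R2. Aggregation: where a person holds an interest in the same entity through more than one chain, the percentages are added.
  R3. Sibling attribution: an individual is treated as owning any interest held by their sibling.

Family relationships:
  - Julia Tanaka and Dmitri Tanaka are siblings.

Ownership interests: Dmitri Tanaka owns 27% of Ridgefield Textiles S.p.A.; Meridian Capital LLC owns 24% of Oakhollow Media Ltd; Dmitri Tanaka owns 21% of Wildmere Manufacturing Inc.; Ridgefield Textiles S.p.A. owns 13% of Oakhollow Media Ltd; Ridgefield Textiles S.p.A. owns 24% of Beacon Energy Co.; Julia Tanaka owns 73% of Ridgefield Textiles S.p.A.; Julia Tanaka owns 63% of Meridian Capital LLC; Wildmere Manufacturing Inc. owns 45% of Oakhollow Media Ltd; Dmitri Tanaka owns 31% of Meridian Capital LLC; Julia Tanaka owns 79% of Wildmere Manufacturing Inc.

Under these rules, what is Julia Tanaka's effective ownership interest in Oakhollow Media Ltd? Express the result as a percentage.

80.56%

By sibling attribution (R3), Julia Tanaka is treated as also owning Dmitri Tanaka's interest in Meridian Capital LLC, giving 63% + 31% = 94%.
By sibling attribution (R3), Julia Tanaka is treated as also owning Dmitri Tanaka's interest in Wildmere Manufacturing Inc, giving 79% + 21% = 100%.
By sibling attribution (R3), Julia Tanaka is treated as also owning Dmitri Tanaka's interest in Ridgefield Textiles S.p.A, giving 73% + 27% = 100%.
Chain via Meridian Capital LLC (R1): 94% × 24% = 22.56% of Oakhollow Media Ltd.
Chain via Wildmere Manufacturing Inc. (R1): 100% × 45% = 45% of Oakhollow Media Ltd.
Chain via Ridgefield Textiles S.p.A. (R1): 100% × 13% = 13% of Oakhollow Media Ltd.
Aggregating (R2): 22.56% + 45% + 13% = 80.56%.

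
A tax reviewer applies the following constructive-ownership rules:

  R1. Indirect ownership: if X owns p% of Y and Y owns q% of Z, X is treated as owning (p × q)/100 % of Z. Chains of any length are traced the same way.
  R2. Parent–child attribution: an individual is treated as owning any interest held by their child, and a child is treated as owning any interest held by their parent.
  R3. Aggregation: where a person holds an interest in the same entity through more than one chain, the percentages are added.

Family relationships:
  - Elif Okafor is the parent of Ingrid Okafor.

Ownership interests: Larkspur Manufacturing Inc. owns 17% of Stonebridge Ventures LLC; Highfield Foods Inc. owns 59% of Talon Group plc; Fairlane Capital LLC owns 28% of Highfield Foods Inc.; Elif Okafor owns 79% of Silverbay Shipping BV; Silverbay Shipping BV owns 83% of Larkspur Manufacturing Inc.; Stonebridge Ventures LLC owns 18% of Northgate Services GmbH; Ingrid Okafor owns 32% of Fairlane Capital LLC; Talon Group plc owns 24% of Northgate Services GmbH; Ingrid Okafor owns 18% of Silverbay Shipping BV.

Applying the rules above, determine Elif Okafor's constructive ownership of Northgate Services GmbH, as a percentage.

By parent–child attribution (R2), Elif Okafor is treated as also owning Ingrid Okafor's interest in Silverbay Shipping BV, giving 79% + 18% = 97%.
By parent–child attribution (R2), Elif Okafor is treated as owning Ingrid Okafor's 32% interest in Fairlane Capital LLC.
Chain via Silverbay Shipping BV → Larkspur Manufacturing Inc. → Stonebridge Ventures LLC (R1): 97% × 83% × 17% × 18% = 2.463606% of Northgate Services GmbH.
Chain via Fairlane Capital LLC → Highfield Foods Inc. → Talon Group plc (R1): 32% × 28% × 59% × 24% = 1.268736% of Northgate Services GmbH.
Aggregating (R3): 2.463606% + 1.268736% = 3.732342%.

3.732342%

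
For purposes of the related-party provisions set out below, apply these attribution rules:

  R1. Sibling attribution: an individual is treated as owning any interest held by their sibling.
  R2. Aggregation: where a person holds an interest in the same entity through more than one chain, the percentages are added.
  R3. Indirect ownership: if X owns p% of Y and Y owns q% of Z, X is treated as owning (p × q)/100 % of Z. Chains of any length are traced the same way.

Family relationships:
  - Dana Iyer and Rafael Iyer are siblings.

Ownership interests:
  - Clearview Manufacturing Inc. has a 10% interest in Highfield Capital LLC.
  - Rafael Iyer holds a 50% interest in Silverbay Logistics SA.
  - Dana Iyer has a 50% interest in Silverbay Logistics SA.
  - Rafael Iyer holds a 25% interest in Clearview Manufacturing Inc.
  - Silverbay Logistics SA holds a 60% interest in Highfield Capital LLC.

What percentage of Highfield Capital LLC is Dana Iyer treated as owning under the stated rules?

By sibling attribution (R1), Dana Iyer is treated as also owning Rafael Iyer's interest in Silverbay Logistics SA, giving 50% + 50% = 100%.
By sibling attribution (R1), Dana Iyer is treated as owning Rafael Iyer's 25% interest in Clearview Manufacturing Inc.
Chain via Silverbay Logistics SA (R3): 100% × 60% = 60% of Highfield Capital LLC.
Chain via Clearview Manufacturing Inc. (R3): 25% × 10% = 2.5% of Highfield Capital LLC.
Aggregating (R2): 60% + 2.5% = 62.5%.

62.5%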